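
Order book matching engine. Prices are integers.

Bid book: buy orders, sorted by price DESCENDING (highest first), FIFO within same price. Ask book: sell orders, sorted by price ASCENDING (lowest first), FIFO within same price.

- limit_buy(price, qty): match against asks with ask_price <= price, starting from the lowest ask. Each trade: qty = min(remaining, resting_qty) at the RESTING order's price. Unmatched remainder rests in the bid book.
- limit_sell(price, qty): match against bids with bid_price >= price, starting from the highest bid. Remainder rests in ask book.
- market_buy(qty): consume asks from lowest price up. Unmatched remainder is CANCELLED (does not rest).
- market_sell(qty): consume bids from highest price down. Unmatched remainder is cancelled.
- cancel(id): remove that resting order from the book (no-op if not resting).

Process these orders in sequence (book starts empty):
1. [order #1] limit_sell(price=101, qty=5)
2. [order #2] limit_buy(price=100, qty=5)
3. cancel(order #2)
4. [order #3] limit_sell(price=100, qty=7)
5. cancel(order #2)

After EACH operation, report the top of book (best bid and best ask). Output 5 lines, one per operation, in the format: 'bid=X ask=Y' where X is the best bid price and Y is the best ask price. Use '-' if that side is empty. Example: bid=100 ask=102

Answer: bid=- ask=101
bid=100 ask=101
bid=- ask=101
bid=- ask=100
bid=- ask=100

Derivation:
After op 1 [order #1] limit_sell(price=101, qty=5): fills=none; bids=[-] asks=[#1:5@101]
After op 2 [order #2] limit_buy(price=100, qty=5): fills=none; bids=[#2:5@100] asks=[#1:5@101]
After op 3 cancel(order #2): fills=none; bids=[-] asks=[#1:5@101]
After op 4 [order #3] limit_sell(price=100, qty=7): fills=none; bids=[-] asks=[#3:7@100 #1:5@101]
After op 5 cancel(order #2): fills=none; bids=[-] asks=[#3:7@100 #1:5@101]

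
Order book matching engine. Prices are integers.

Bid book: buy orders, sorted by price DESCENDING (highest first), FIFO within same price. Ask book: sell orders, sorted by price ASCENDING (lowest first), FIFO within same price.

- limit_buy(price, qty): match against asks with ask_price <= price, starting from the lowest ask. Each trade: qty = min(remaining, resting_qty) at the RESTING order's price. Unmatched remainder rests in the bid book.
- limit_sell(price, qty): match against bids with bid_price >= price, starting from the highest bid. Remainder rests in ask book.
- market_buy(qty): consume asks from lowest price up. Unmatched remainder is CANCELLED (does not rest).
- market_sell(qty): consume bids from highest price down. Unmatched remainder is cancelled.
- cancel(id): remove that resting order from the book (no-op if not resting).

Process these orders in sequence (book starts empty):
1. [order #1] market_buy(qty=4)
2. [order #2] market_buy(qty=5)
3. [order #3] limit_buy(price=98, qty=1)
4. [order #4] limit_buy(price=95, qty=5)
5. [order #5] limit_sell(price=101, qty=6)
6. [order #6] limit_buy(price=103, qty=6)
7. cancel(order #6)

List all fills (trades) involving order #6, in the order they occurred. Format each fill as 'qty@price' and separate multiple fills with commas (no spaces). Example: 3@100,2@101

Answer: 6@101

Derivation:
After op 1 [order #1] market_buy(qty=4): fills=none; bids=[-] asks=[-]
After op 2 [order #2] market_buy(qty=5): fills=none; bids=[-] asks=[-]
After op 3 [order #3] limit_buy(price=98, qty=1): fills=none; bids=[#3:1@98] asks=[-]
After op 4 [order #4] limit_buy(price=95, qty=5): fills=none; bids=[#3:1@98 #4:5@95] asks=[-]
After op 5 [order #5] limit_sell(price=101, qty=6): fills=none; bids=[#3:1@98 #4:5@95] asks=[#5:6@101]
After op 6 [order #6] limit_buy(price=103, qty=6): fills=#6x#5:6@101; bids=[#3:1@98 #4:5@95] asks=[-]
After op 7 cancel(order #6): fills=none; bids=[#3:1@98 #4:5@95] asks=[-]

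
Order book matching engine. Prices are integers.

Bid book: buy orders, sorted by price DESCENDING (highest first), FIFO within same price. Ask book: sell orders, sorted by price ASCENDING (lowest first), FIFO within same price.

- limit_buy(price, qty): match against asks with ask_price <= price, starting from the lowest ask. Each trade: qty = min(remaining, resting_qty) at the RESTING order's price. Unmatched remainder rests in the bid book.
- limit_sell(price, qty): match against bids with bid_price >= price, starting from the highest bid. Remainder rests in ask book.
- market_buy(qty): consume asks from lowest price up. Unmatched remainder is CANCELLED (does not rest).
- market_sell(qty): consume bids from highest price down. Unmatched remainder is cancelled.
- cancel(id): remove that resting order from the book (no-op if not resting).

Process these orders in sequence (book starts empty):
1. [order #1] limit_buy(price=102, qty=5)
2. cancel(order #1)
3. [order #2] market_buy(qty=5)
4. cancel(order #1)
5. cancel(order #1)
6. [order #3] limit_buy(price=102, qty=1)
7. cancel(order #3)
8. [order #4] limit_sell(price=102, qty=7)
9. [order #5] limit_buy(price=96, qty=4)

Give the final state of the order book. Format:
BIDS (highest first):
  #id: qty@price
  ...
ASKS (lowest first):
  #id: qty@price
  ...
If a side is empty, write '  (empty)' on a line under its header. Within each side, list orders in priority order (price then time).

After op 1 [order #1] limit_buy(price=102, qty=5): fills=none; bids=[#1:5@102] asks=[-]
After op 2 cancel(order #1): fills=none; bids=[-] asks=[-]
After op 3 [order #2] market_buy(qty=5): fills=none; bids=[-] asks=[-]
After op 4 cancel(order #1): fills=none; bids=[-] asks=[-]
After op 5 cancel(order #1): fills=none; bids=[-] asks=[-]
After op 6 [order #3] limit_buy(price=102, qty=1): fills=none; bids=[#3:1@102] asks=[-]
After op 7 cancel(order #3): fills=none; bids=[-] asks=[-]
After op 8 [order #4] limit_sell(price=102, qty=7): fills=none; bids=[-] asks=[#4:7@102]
After op 9 [order #5] limit_buy(price=96, qty=4): fills=none; bids=[#5:4@96] asks=[#4:7@102]

Answer: BIDS (highest first):
  #5: 4@96
ASKS (lowest first):
  #4: 7@102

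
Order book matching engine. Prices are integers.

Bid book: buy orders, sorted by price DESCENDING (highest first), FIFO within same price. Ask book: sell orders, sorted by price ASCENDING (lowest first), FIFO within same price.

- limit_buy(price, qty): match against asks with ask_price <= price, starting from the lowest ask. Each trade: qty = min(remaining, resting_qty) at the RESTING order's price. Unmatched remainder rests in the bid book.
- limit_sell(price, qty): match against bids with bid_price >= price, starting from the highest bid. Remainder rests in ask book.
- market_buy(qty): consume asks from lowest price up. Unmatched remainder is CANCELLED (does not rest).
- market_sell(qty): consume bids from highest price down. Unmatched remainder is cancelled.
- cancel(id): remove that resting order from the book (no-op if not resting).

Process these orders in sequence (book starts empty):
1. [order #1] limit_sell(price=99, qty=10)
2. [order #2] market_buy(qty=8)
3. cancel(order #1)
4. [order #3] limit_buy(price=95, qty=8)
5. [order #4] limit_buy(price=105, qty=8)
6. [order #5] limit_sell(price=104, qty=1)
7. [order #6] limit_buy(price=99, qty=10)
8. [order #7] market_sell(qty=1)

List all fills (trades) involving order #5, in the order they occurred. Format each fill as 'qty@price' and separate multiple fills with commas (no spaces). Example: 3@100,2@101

After op 1 [order #1] limit_sell(price=99, qty=10): fills=none; bids=[-] asks=[#1:10@99]
After op 2 [order #2] market_buy(qty=8): fills=#2x#1:8@99; bids=[-] asks=[#1:2@99]
After op 3 cancel(order #1): fills=none; bids=[-] asks=[-]
After op 4 [order #3] limit_buy(price=95, qty=8): fills=none; bids=[#3:8@95] asks=[-]
After op 5 [order #4] limit_buy(price=105, qty=8): fills=none; bids=[#4:8@105 #3:8@95] asks=[-]
After op 6 [order #5] limit_sell(price=104, qty=1): fills=#4x#5:1@105; bids=[#4:7@105 #3:8@95] asks=[-]
After op 7 [order #6] limit_buy(price=99, qty=10): fills=none; bids=[#4:7@105 #6:10@99 #3:8@95] asks=[-]
After op 8 [order #7] market_sell(qty=1): fills=#4x#7:1@105; bids=[#4:6@105 #6:10@99 #3:8@95] asks=[-]

Answer: 1@105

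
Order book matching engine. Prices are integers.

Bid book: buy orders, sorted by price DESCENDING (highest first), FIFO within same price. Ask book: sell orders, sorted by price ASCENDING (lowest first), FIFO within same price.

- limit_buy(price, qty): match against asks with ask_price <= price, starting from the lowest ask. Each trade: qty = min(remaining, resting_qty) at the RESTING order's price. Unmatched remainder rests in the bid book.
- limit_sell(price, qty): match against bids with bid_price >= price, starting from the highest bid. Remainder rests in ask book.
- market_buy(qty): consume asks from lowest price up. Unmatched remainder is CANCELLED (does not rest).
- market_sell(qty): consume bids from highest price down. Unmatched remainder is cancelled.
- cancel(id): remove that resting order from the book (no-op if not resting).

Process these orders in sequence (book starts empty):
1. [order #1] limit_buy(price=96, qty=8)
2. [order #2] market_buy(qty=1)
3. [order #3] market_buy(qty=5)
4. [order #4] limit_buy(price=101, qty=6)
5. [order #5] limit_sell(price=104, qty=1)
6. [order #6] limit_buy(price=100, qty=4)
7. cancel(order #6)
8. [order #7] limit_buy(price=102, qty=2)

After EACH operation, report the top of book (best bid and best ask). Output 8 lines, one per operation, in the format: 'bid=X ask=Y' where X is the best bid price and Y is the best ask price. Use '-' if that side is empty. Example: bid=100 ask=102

After op 1 [order #1] limit_buy(price=96, qty=8): fills=none; bids=[#1:8@96] asks=[-]
After op 2 [order #2] market_buy(qty=1): fills=none; bids=[#1:8@96] asks=[-]
After op 3 [order #3] market_buy(qty=5): fills=none; bids=[#1:8@96] asks=[-]
After op 4 [order #4] limit_buy(price=101, qty=6): fills=none; bids=[#4:6@101 #1:8@96] asks=[-]
After op 5 [order #5] limit_sell(price=104, qty=1): fills=none; bids=[#4:6@101 #1:8@96] asks=[#5:1@104]
After op 6 [order #6] limit_buy(price=100, qty=4): fills=none; bids=[#4:6@101 #6:4@100 #1:8@96] asks=[#5:1@104]
After op 7 cancel(order #6): fills=none; bids=[#4:6@101 #1:8@96] asks=[#5:1@104]
After op 8 [order #7] limit_buy(price=102, qty=2): fills=none; bids=[#7:2@102 #4:6@101 #1:8@96] asks=[#5:1@104]

Answer: bid=96 ask=-
bid=96 ask=-
bid=96 ask=-
bid=101 ask=-
bid=101 ask=104
bid=101 ask=104
bid=101 ask=104
bid=102 ask=104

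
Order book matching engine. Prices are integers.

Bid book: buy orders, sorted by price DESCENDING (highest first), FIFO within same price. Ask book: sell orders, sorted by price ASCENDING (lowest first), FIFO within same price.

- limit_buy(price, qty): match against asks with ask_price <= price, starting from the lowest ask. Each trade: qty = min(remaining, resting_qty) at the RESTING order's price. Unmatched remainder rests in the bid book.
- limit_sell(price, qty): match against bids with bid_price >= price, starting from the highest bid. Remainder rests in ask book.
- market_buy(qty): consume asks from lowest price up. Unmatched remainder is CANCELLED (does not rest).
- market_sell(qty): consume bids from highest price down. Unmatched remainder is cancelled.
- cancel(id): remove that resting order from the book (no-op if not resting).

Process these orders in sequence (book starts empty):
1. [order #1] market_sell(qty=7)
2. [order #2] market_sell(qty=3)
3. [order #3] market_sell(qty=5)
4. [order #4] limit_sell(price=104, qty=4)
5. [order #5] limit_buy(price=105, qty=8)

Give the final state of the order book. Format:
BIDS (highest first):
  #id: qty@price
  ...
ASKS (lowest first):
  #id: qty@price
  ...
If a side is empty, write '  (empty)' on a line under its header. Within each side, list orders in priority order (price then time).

Answer: BIDS (highest first):
  #5: 4@105
ASKS (lowest first):
  (empty)

Derivation:
After op 1 [order #1] market_sell(qty=7): fills=none; bids=[-] asks=[-]
After op 2 [order #2] market_sell(qty=3): fills=none; bids=[-] asks=[-]
After op 3 [order #3] market_sell(qty=5): fills=none; bids=[-] asks=[-]
After op 4 [order #4] limit_sell(price=104, qty=4): fills=none; bids=[-] asks=[#4:4@104]
After op 5 [order #5] limit_buy(price=105, qty=8): fills=#5x#4:4@104; bids=[#5:4@105] asks=[-]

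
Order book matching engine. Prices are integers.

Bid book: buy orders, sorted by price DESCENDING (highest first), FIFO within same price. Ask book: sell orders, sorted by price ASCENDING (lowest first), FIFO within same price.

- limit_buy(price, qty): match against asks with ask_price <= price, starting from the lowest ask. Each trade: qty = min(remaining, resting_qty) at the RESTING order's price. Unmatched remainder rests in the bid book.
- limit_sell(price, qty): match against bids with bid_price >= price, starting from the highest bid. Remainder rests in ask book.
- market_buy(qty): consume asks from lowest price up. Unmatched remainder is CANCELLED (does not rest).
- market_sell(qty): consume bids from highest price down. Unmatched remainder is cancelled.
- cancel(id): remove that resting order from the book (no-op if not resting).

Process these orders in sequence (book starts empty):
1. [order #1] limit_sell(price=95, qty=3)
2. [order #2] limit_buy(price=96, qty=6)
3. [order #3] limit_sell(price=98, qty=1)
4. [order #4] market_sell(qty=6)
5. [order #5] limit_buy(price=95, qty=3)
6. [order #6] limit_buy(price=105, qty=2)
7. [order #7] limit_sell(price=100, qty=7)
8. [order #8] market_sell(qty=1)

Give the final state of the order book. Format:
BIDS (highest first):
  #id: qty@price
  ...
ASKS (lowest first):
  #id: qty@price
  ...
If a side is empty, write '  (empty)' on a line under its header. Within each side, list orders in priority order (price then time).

Answer: BIDS (highest first):
  #5: 2@95
ASKS (lowest first):
  #7: 6@100

Derivation:
After op 1 [order #1] limit_sell(price=95, qty=3): fills=none; bids=[-] asks=[#1:3@95]
After op 2 [order #2] limit_buy(price=96, qty=6): fills=#2x#1:3@95; bids=[#2:3@96] asks=[-]
After op 3 [order #3] limit_sell(price=98, qty=1): fills=none; bids=[#2:3@96] asks=[#3:1@98]
After op 4 [order #4] market_sell(qty=6): fills=#2x#4:3@96; bids=[-] asks=[#3:1@98]
After op 5 [order #5] limit_buy(price=95, qty=3): fills=none; bids=[#5:3@95] asks=[#3:1@98]
After op 6 [order #6] limit_buy(price=105, qty=2): fills=#6x#3:1@98; bids=[#6:1@105 #5:3@95] asks=[-]
After op 7 [order #7] limit_sell(price=100, qty=7): fills=#6x#7:1@105; bids=[#5:3@95] asks=[#7:6@100]
After op 8 [order #8] market_sell(qty=1): fills=#5x#8:1@95; bids=[#5:2@95] asks=[#7:6@100]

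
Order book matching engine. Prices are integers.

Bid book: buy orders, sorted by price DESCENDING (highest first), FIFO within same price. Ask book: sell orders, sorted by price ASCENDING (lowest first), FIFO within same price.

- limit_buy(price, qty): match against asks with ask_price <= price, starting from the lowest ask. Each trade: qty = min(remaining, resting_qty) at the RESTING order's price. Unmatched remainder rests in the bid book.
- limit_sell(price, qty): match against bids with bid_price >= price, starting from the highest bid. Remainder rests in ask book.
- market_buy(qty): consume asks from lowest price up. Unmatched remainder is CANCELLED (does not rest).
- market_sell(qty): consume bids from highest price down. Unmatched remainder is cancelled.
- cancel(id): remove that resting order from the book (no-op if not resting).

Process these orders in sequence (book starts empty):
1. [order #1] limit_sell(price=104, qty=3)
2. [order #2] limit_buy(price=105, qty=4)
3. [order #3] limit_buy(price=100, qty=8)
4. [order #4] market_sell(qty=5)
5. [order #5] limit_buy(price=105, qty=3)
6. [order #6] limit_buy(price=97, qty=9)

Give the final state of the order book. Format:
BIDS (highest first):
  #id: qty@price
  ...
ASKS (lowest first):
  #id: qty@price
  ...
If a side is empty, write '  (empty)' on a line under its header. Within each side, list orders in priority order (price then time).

Answer: BIDS (highest first):
  #5: 3@105
  #3: 4@100
  #6: 9@97
ASKS (lowest first):
  (empty)

Derivation:
After op 1 [order #1] limit_sell(price=104, qty=3): fills=none; bids=[-] asks=[#1:3@104]
After op 2 [order #2] limit_buy(price=105, qty=4): fills=#2x#1:3@104; bids=[#2:1@105] asks=[-]
After op 3 [order #3] limit_buy(price=100, qty=8): fills=none; bids=[#2:1@105 #3:8@100] asks=[-]
After op 4 [order #4] market_sell(qty=5): fills=#2x#4:1@105 #3x#4:4@100; bids=[#3:4@100] asks=[-]
After op 5 [order #5] limit_buy(price=105, qty=3): fills=none; bids=[#5:3@105 #3:4@100] asks=[-]
After op 6 [order #6] limit_buy(price=97, qty=9): fills=none; bids=[#5:3@105 #3:4@100 #6:9@97] asks=[-]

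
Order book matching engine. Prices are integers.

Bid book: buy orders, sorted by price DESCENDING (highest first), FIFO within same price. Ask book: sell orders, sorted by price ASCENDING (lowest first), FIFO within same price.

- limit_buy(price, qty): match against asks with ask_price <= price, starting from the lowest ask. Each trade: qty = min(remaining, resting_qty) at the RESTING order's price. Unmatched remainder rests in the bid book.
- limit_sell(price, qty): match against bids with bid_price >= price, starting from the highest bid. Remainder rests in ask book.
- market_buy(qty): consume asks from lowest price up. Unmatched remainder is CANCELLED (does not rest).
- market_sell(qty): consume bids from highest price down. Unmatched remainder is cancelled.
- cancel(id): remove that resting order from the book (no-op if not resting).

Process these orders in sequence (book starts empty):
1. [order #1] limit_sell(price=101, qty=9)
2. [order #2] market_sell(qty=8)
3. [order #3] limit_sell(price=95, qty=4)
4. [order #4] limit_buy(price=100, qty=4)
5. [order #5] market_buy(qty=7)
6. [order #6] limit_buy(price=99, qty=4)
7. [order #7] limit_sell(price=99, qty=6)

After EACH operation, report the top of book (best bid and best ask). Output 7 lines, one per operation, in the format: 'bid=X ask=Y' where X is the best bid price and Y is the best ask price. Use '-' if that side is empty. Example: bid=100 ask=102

Answer: bid=- ask=101
bid=- ask=101
bid=- ask=95
bid=- ask=101
bid=- ask=101
bid=99 ask=101
bid=- ask=99

Derivation:
After op 1 [order #1] limit_sell(price=101, qty=9): fills=none; bids=[-] asks=[#1:9@101]
After op 2 [order #2] market_sell(qty=8): fills=none; bids=[-] asks=[#1:9@101]
After op 3 [order #3] limit_sell(price=95, qty=4): fills=none; bids=[-] asks=[#3:4@95 #1:9@101]
After op 4 [order #4] limit_buy(price=100, qty=4): fills=#4x#3:4@95; bids=[-] asks=[#1:9@101]
After op 5 [order #5] market_buy(qty=7): fills=#5x#1:7@101; bids=[-] asks=[#1:2@101]
After op 6 [order #6] limit_buy(price=99, qty=4): fills=none; bids=[#6:4@99] asks=[#1:2@101]
After op 7 [order #7] limit_sell(price=99, qty=6): fills=#6x#7:4@99; bids=[-] asks=[#7:2@99 #1:2@101]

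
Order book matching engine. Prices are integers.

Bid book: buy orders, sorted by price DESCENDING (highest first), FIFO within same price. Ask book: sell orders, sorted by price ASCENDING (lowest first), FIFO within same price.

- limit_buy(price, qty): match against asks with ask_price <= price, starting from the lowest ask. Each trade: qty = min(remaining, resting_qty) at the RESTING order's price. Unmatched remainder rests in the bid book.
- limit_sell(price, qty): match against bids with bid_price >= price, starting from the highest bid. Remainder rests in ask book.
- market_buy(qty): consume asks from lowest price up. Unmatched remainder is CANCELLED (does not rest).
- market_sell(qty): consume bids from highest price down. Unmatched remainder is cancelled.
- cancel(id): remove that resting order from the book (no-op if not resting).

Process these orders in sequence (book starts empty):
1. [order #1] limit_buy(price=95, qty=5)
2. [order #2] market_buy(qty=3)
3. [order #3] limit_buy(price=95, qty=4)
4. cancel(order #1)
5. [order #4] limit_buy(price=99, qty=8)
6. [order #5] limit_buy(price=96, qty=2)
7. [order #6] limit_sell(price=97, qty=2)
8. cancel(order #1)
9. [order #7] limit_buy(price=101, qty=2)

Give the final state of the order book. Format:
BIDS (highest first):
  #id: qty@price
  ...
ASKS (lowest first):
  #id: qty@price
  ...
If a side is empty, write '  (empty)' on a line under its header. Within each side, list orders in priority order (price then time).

Answer: BIDS (highest first):
  #7: 2@101
  #4: 6@99
  #5: 2@96
  #3: 4@95
ASKS (lowest first):
  (empty)

Derivation:
After op 1 [order #1] limit_buy(price=95, qty=5): fills=none; bids=[#1:5@95] asks=[-]
After op 2 [order #2] market_buy(qty=3): fills=none; bids=[#1:5@95] asks=[-]
After op 3 [order #3] limit_buy(price=95, qty=4): fills=none; bids=[#1:5@95 #3:4@95] asks=[-]
After op 4 cancel(order #1): fills=none; bids=[#3:4@95] asks=[-]
After op 5 [order #4] limit_buy(price=99, qty=8): fills=none; bids=[#4:8@99 #3:4@95] asks=[-]
After op 6 [order #5] limit_buy(price=96, qty=2): fills=none; bids=[#4:8@99 #5:2@96 #3:4@95] asks=[-]
After op 7 [order #6] limit_sell(price=97, qty=2): fills=#4x#6:2@99; bids=[#4:6@99 #5:2@96 #3:4@95] asks=[-]
After op 8 cancel(order #1): fills=none; bids=[#4:6@99 #5:2@96 #3:4@95] asks=[-]
After op 9 [order #7] limit_buy(price=101, qty=2): fills=none; bids=[#7:2@101 #4:6@99 #5:2@96 #3:4@95] asks=[-]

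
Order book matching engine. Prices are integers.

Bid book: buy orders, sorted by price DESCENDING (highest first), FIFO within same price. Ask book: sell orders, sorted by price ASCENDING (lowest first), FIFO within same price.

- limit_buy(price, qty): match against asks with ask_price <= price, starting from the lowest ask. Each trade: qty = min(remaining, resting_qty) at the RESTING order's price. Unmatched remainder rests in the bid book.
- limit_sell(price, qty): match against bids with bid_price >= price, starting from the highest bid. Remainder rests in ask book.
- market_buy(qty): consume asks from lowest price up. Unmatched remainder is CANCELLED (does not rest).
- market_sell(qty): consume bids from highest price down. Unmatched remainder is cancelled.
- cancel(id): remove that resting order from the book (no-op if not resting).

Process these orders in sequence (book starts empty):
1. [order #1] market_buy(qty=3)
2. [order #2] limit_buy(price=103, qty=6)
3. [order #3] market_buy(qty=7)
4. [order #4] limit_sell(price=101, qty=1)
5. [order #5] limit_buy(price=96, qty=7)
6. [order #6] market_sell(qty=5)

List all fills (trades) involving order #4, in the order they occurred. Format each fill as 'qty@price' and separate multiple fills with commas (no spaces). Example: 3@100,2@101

Answer: 1@103

Derivation:
After op 1 [order #1] market_buy(qty=3): fills=none; bids=[-] asks=[-]
After op 2 [order #2] limit_buy(price=103, qty=6): fills=none; bids=[#2:6@103] asks=[-]
After op 3 [order #3] market_buy(qty=7): fills=none; bids=[#2:6@103] asks=[-]
After op 4 [order #4] limit_sell(price=101, qty=1): fills=#2x#4:1@103; bids=[#2:5@103] asks=[-]
After op 5 [order #5] limit_buy(price=96, qty=7): fills=none; bids=[#2:5@103 #5:7@96] asks=[-]
After op 6 [order #6] market_sell(qty=5): fills=#2x#6:5@103; bids=[#5:7@96] asks=[-]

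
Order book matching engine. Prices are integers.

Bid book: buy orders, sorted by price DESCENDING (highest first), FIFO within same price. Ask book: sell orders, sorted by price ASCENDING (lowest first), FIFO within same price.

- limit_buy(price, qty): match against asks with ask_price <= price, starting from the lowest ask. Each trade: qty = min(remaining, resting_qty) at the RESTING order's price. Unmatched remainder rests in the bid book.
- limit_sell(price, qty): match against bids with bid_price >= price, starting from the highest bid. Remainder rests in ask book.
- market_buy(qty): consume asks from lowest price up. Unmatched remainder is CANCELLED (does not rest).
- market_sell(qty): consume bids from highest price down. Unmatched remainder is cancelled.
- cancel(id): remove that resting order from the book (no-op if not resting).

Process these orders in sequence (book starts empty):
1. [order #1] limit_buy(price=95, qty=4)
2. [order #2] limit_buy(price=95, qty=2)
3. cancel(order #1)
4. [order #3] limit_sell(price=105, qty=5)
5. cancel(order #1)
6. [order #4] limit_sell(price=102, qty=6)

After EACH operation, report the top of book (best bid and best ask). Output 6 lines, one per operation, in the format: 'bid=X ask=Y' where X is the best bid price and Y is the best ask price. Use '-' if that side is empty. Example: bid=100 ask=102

Answer: bid=95 ask=-
bid=95 ask=-
bid=95 ask=-
bid=95 ask=105
bid=95 ask=105
bid=95 ask=102

Derivation:
After op 1 [order #1] limit_buy(price=95, qty=4): fills=none; bids=[#1:4@95] asks=[-]
After op 2 [order #2] limit_buy(price=95, qty=2): fills=none; bids=[#1:4@95 #2:2@95] asks=[-]
After op 3 cancel(order #1): fills=none; bids=[#2:2@95] asks=[-]
After op 4 [order #3] limit_sell(price=105, qty=5): fills=none; bids=[#2:2@95] asks=[#3:5@105]
After op 5 cancel(order #1): fills=none; bids=[#2:2@95] asks=[#3:5@105]
After op 6 [order #4] limit_sell(price=102, qty=6): fills=none; bids=[#2:2@95] asks=[#4:6@102 #3:5@105]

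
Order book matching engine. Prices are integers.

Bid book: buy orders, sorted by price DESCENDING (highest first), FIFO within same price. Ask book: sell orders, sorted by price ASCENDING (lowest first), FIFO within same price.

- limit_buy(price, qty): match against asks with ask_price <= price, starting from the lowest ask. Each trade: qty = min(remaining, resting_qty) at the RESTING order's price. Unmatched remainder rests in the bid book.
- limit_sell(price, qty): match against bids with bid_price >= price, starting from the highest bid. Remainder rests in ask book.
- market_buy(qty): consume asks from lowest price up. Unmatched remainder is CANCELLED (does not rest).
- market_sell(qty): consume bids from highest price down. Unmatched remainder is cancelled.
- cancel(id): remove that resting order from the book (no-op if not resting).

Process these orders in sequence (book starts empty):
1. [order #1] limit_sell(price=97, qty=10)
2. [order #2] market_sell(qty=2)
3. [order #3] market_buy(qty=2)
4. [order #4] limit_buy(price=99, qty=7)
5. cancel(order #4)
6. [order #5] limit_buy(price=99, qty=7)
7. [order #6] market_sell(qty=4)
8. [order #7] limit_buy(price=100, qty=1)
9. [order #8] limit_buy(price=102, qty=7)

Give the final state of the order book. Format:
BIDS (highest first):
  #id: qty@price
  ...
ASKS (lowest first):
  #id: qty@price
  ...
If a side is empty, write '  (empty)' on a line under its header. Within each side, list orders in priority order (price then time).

After op 1 [order #1] limit_sell(price=97, qty=10): fills=none; bids=[-] asks=[#1:10@97]
After op 2 [order #2] market_sell(qty=2): fills=none; bids=[-] asks=[#1:10@97]
After op 3 [order #3] market_buy(qty=2): fills=#3x#1:2@97; bids=[-] asks=[#1:8@97]
After op 4 [order #4] limit_buy(price=99, qty=7): fills=#4x#1:7@97; bids=[-] asks=[#1:1@97]
After op 5 cancel(order #4): fills=none; bids=[-] asks=[#1:1@97]
After op 6 [order #5] limit_buy(price=99, qty=7): fills=#5x#1:1@97; bids=[#5:6@99] asks=[-]
After op 7 [order #6] market_sell(qty=4): fills=#5x#6:4@99; bids=[#5:2@99] asks=[-]
After op 8 [order #7] limit_buy(price=100, qty=1): fills=none; bids=[#7:1@100 #5:2@99] asks=[-]
After op 9 [order #8] limit_buy(price=102, qty=7): fills=none; bids=[#8:7@102 #7:1@100 #5:2@99] asks=[-]

Answer: BIDS (highest first):
  #8: 7@102
  #7: 1@100
  #5: 2@99
ASKS (lowest first):
  (empty)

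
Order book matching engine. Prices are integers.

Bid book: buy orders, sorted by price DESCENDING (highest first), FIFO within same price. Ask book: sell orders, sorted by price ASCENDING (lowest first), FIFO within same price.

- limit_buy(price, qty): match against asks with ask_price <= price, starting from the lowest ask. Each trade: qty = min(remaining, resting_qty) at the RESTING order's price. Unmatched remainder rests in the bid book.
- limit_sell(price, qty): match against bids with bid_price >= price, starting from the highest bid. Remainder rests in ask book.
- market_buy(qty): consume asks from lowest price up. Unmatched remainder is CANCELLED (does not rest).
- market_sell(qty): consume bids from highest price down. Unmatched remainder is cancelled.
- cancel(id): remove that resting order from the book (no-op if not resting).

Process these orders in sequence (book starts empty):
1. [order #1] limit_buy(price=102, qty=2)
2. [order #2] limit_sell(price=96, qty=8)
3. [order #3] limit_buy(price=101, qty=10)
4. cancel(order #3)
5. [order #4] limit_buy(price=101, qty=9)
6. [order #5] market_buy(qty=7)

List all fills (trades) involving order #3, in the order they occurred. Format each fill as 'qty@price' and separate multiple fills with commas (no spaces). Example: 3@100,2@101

After op 1 [order #1] limit_buy(price=102, qty=2): fills=none; bids=[#1:2@102] asks=[-]
After op 2 [order #2] limit_sell(price=96, qty=8): fills=#1x#2:2@102; bids=[-] asks=[#2:6@96]
After op 3 [order #3] limit_buy(price=101, qty=10): fills=#3x#2:6@96; bids=[#3:4@101] asks=[-]
After op 4 cancel(order #3): fills=none; bids=[-] asks=[-]
After op 5 [order #4] limit_buy(price=101, qty=9): fills=none; bids=[#4:9@101] asks=[-]
After op 6 [order #5] market_buy(qty=7): fills=none; bids=[#4:9@101] asks=[-]

Answer: 6@96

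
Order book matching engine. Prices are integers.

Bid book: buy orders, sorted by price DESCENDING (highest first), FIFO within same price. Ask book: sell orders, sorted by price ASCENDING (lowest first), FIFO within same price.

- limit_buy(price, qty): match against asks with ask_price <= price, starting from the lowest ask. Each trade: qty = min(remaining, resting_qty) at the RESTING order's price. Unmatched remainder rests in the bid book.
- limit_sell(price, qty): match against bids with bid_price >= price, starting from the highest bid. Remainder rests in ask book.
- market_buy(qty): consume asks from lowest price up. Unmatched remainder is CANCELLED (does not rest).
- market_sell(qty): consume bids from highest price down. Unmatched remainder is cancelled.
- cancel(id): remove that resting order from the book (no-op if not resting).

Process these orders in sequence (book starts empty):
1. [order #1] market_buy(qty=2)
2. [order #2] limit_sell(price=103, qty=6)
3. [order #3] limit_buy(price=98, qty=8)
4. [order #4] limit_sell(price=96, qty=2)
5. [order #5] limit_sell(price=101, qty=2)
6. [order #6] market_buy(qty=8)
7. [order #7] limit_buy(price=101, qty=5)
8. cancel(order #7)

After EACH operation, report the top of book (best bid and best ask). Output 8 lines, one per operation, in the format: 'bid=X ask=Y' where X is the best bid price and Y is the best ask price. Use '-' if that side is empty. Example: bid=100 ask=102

After op 1 [order #1] market_buy(qty=2): fills=none; bids=[-] asks=[-]
After op 2 [order #2] limit_sell(price=103, qty=6): fills=none; bids=[-] asks=[#2:6@103]
After op 3 [order #3] limit_buy(price=98, qty=8): fills=none; bids=[#3:8@98] asks=[#2:6@103]
After op 4 [order #4] limit_sell(price=96, qty=2): fills=#3x#4:2@98; bids=[#3:6@98] asks=[#2:6@103]
After op 5 [order #5] limit_sell(price=101, qty=2): fills=none; bids=[#3:6@98] asks=[#5:2@101 #2:6@103]
After op 6 [order #6] market_buy(qty=8): fills=#6x#5:2@101 #6x#2:6@103; bids=[#3:6@98] asks=[-]
After op 7 [order #7] limit_buy(price=101, qty=5): fills=none; bids=[#7:5@101 #3:6@98] asks=[-]
After op 8 cancel(order #7): fills=none; bids=[#3:6@98] asks=[-]

Answer: bid=- ask=-
bid=- ask=103
bid=98 ask=103
bid=98 ask=103
bid=98 ask=101
bid=98 ask=-
bid=101 ask=-
bid=98 ask=-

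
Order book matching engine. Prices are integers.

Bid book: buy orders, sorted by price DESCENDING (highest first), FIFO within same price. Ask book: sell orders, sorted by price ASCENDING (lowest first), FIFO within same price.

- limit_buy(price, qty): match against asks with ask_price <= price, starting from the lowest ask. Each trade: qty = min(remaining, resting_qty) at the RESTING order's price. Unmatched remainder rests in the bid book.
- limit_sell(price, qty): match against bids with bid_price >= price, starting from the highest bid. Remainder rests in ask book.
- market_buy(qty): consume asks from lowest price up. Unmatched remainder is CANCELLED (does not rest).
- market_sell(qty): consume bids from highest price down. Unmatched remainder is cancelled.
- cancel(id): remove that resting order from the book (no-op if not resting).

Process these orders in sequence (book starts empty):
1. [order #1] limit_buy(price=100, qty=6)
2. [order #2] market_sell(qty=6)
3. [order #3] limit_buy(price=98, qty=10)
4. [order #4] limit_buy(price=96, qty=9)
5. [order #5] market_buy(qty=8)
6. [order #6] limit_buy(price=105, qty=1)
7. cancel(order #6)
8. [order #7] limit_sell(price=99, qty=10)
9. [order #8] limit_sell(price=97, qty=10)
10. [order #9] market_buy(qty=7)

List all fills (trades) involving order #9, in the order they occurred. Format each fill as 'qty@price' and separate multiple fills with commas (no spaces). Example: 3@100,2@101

After op 1 [order #1] limit_buy(price=100, qty=6): fills=none; bids=[#1:6@100] asks=[-]
After op 2 [order #2] market_sell(qty=6): fills=#1x#2:6@100; bids=[-] asks=[-]
After op 3 [order #3] limit_buy(price=98, qty=10): fills=none; bids=[#3:10@98] asks=[-]
After op 4 [order #4] limit_buy(price=96, qty=9): fills=none; bids=[#3:10@98 #4:9@96] asks=[-]
After op 5 [order #5] market_buy(qty=8): fills=none; bids=[#3:10@98 #4:9@96] asks=[-]
After op 6 [order #6] limit_buy(price=105, qty=1): fills=none; bids=[#6:1@105 #3:10@98 #4:9@96] asks=[-]
After op 7 cancel(order #6): fills=none; bids=[#3:10@98 #4:9@96] asks=[-]
After op 8 [order #7] limit_sell(price=99, qty=10): fills=none; bids=[#3:10@98 #4:9@96] asks=[#7:10@99]
After op 9 [order #8] limit_sell(price=97, qty=10): fills=#3x#8:10@98; bids=[#4:9@96] asks=[#7:10@99]
After op 10 [order #9] market_buy(qty=7): fills=#9x#7:7@99; bids=[#4:9@96] asks=[#7:3@99]

Answer: 7@99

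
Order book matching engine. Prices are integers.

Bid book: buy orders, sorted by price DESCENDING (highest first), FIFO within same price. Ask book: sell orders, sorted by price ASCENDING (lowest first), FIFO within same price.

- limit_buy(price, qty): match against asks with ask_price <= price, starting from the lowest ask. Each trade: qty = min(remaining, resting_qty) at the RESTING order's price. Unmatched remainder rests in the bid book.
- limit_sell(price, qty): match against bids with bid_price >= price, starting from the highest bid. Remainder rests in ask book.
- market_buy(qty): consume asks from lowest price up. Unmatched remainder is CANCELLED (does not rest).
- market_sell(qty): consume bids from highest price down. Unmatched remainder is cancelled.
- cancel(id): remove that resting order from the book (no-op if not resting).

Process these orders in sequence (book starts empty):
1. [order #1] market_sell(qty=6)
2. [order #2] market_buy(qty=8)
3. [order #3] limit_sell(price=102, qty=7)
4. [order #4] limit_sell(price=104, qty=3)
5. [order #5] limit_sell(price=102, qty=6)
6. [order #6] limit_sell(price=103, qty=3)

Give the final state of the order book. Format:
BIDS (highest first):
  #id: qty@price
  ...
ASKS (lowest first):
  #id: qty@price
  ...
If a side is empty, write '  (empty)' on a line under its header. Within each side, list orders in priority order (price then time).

After op 1 [order #1] market_sell(qty=6): fills=none; bids=[-] asks=[-]
After op 2 [order #2] market_buy(qty=8): fills=none; bids=[-] asks=[-]
After op 3 [order #3] limit_sell(price=102, qty=7): fills=none; bids=[-] asks=[#3:7@102]
After op 4 [order #4] limit_sell(price=104, qty=3): fills=none; bids=[-] asks=[#3:7@102 #4:3@104]
After op 5 [order #5] limit_sell(price=102, qty=6): fills=none; bids=[-] asks=[#3:7@102 #5:6@102 #4:3@104]
After op 6 [order #6] limit_sell(price=103, qty=3): fills=none; bids=[-] asks=[#3:7@102 #5:6@102 #6:3@103 #4:3@104]

Answer: BIDS (highest first):
  (empty)
ASKS (lowest first):
  #3: 7@102
  #5: 6@102
  #6: 3@103
  #4: 3@104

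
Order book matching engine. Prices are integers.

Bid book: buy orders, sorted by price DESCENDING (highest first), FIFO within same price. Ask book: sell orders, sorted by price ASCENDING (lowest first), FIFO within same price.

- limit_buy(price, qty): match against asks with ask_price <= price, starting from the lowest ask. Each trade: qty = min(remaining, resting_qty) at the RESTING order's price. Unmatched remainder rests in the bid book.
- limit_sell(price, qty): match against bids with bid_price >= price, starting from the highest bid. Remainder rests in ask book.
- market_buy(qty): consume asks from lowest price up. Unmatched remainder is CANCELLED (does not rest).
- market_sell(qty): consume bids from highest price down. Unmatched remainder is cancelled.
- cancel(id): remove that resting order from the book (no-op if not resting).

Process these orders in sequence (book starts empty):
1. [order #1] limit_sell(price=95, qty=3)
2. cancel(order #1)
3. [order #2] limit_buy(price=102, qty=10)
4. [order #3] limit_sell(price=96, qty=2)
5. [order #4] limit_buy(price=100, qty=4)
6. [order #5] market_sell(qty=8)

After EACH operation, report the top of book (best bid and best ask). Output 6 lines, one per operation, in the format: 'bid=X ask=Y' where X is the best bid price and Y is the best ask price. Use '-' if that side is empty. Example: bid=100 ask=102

Answer: bid=- ask=95
bid=- ask=-
bid=102 ask=-
bid=102 ask=-
bid=102 ask=-
bid=100 ask=-

Derivation:
After op 1 [order #1] limit_sell(price=95, qty=3): fills=none; bids=[-] asks=[#1:3@95]
After op 2 cancel(order #1): fills=none; bids=[-] asks=[-]
After op 3 [order #2] limit_buy(price=102, qty=10): fills=none; bids=[#2:10@102] asks=[-]
After op 4 [order #3] limit_sell(price=96, qty=2): fills=#2x#3:2@102; bids=[#2:8@102] asks=[-]
After op 5 [order #4] limit_buy(price=100, qty=4): fills=none; bids=[#2:8@102 #4:4@100] asks=[-]
After op 6 [order #5] market_sell(qty=8): fills=#2x#5:8@102; bids=[#4:4@100] asks=[-]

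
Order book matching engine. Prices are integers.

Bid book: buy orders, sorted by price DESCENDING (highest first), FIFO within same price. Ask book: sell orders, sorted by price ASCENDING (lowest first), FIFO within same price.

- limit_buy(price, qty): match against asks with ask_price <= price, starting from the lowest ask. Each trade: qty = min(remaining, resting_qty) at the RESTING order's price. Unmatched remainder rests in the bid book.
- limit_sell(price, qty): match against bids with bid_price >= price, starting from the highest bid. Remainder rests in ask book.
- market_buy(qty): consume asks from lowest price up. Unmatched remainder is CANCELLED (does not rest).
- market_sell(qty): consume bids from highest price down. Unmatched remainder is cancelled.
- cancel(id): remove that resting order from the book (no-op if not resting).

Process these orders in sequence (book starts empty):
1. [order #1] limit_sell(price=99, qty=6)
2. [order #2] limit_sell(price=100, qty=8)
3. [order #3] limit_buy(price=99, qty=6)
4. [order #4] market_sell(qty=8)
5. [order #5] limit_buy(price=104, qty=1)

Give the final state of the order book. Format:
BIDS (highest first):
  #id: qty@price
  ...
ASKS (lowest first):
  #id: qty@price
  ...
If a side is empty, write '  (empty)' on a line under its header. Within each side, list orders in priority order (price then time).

After op 1 [order #1] limit_sell(price=99, qty=6): fills=none; bids=[-] asks=[#1:6@99]
After op 2 [order #2] limit_sell(price=100, qty=8): fills=none; bids=[-] asks=[#1:6@99 #2:8@100]
After op 3 [order #3] limit_buy(price=99, qty=6): fills=#3x#1:6@99; bids=[-] asks=[#2:8@100]
After op 4 [order #4] market_sell(qty=8): fills=none; bids=[-] asks=[#2:8@100]
After op 5 [order #5] limit_buy(price=104, qty=1): fills=#5x#2:1@100; bids=[-] asks=[#2:7@100]

Answer: BIDS (highest first):
  (empty)
ASKS (lowest first):
  #2: 7@100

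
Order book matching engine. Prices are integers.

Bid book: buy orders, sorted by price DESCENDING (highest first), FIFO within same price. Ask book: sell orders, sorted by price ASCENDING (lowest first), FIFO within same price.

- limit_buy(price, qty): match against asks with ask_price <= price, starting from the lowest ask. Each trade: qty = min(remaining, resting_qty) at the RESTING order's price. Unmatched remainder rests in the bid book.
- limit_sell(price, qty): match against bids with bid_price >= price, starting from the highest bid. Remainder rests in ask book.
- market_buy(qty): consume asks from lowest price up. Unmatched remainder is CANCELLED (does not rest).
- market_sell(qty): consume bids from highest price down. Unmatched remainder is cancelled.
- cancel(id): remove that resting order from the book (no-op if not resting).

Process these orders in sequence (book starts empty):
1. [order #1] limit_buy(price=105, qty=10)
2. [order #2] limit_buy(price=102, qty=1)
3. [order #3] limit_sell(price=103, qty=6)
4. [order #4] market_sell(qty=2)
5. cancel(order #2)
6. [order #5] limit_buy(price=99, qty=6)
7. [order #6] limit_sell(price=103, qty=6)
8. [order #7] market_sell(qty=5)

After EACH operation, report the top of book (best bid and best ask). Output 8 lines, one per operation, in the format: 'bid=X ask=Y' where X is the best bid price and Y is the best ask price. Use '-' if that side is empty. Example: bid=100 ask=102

Answer: bid=105 ask=-
bid=105 ask=-
bid=105 ask=-
bid=105 ask=-
bid=105 ask=-
bid=105 ask=-
bid=99 ask=103
bid=99 ask=103

Derivation:
After op 1 [order #1] limit_buy(price=105, qty=10): fills=none; bids=[#1:10@105] asks=[-]
After op 2 [order #2] limit_buy(price=102, qty=1): fills=none; bids=[#1:10@105 #2:1@102] asks=[-]
After op 3 [order #3] limit_sell(price=103, qty=6): fills=#1x#3:6@105; bids=[#1:4@105 #2:1@102] asks=[-]
After op 4 [order #4] market_sell(qty=2): fills=#1x#4:2@105; bids=[#1:2@105 #2:1@102] asks=[-]
After op 5 cancel(order #2): fills=none; bids=[#1:2@105] asks=[-]
After op 6 [order #5] limit_buy(price=99, qty=6): fills=none; bids=[#1:2@105 #5:6@99] asks=[-]
After op 7 [order #6] limit_sell(price=103, qty=6): fills=#1x#6:2@105; bids=[#5:6@99] asks=[#6:4@103]
After op 8 [order #7] market_sell(qty=5): fills=#5x#7:5@99; bids=[#5:1@99] asks=[#6:4@103]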